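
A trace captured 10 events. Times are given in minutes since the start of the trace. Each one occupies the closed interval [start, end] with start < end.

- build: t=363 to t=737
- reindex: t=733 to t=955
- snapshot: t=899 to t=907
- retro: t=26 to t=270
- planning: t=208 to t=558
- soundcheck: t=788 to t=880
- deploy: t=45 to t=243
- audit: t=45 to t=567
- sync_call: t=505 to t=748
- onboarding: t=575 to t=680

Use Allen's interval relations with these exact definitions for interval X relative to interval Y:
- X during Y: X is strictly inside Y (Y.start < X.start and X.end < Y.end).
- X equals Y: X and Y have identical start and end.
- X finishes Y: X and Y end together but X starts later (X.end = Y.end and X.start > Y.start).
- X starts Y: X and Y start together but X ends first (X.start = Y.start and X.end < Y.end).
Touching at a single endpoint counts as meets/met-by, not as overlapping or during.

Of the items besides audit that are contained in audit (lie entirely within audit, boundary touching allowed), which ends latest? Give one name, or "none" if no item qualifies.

Target audit = [t=45, t=567].
build [t=363, t=737] → overlapped-by → excluded.
deploy [t=45, t=243] → starts → candidate.
onboarding [t=575, t=680] → after → excluded.
planning [t=208, t=558] → during → candidate.
reindex [t=733, t=955] → after → excluded.
retro [t=26, t=270] → overlaps → excluded.
snapshot [t=899, t=907] → after → excluded.
soundcheck [t=788, t=880] → after → excluded.
sync_call [t=505, t=748] → overlapped-by → excluded.
Among candidates, latest end is t=558 → planning.

planning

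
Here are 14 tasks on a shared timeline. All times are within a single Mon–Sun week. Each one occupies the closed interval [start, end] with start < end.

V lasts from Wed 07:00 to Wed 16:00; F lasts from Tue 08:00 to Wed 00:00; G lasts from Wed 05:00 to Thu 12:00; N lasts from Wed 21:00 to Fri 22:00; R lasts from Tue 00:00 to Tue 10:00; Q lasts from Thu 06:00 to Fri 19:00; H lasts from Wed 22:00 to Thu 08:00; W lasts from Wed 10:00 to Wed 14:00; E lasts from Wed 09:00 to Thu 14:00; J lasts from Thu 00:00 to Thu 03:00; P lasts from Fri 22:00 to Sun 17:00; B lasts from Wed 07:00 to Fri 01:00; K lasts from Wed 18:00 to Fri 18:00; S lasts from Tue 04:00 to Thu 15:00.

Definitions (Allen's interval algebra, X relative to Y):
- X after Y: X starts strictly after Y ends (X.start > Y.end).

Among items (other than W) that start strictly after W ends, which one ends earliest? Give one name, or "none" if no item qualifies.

J

Target W = [Wed 10:00, Wed 14:00].
B [Wed 07:00, Fri 01:00] → contains → excluded.
E [Wed 09:00, Thu 14:00] → contains → excluded.
F [Tue 08:00, Wed 00:00] → before → excluded.
G [Wed 05:00, Thu 12:00] → contains → excluded.
H [Wed 22:00, Thu 08:00] → after → candidate.
J [Thu 00:00, Thu 03:00] → after → candidate.
K [Wed 18:00, Fri 18:00] → after → candidate.
N [Wed 21:00, Fri 22:00] → after → candidate.
P [Fri 22:00, Sun 17:00] → after → candidate.
Q [Thu 06:00, Fri 19:00] → after → candidate.
R [Tue 00:00, Tue 10:00] → before → excluded.
S [Tue 04:00, Thu 15:00] → contains → excluded.
V [Wed 07:00, Wed 16:00] → contains → excluded.
Among candidates, earliest end is Thu 03:00 → J.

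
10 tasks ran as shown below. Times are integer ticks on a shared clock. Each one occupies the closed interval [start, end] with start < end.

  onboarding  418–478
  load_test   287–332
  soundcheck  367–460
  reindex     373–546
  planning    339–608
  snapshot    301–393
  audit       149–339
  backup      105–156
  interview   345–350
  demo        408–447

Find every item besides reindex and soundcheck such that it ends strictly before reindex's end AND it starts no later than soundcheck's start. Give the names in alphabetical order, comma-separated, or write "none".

Conditions: its end is strictly before reindex's end (X.end < 546) AND its start is no later than soundcheck's start (X.start <= 367).
audit: end 339 < 546? ✓; start 149 <= 367? ✓ → yes.
backup: end 156 < 546? ✓; start 105 <= 367? ✓ → yes.
demo: end 447 < 546? ✓; start 408 <= 367? ✗ → no.
interview: end 350 < 546? ✓; start 345 <= 367? ✓ → yes.
load_test: end 332 < 546? ✓; start 287 <= 367? ✓ → yes.
onboarding: end 478 < 546? ✓; start 418 <= 367? ✗ → no.
planning: end 608 < 546? ✗; start 339 <= 367? ✓ → no.
snapshot: end 393 < 546? ✓; start 301 <= 367? ✓ → yes.
Result: audit, backup, interview, load_test, snapshot.

audit, backup, interview, load_test, snapshot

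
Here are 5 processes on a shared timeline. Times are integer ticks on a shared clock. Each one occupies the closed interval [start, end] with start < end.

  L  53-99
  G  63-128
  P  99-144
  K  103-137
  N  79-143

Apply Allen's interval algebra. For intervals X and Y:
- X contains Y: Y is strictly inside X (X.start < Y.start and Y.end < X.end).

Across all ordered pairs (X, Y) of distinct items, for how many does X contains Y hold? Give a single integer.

Checking all 20 ordered pairs for relation 'contains'; matching pairs in alphabetical order:
(N, K): N contains K ✓
(P, K): P contains K ✓
Count: 2.

2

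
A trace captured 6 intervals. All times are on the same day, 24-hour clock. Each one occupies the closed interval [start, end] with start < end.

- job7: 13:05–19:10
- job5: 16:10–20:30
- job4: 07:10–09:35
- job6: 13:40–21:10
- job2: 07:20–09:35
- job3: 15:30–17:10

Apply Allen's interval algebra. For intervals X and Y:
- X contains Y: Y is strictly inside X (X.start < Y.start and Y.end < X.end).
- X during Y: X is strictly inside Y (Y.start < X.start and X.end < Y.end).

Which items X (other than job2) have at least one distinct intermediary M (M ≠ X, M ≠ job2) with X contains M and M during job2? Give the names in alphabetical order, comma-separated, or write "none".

Target job2 = [07:20, 09:35].
Intermediaries M with M during job2: none.
Union: none.

none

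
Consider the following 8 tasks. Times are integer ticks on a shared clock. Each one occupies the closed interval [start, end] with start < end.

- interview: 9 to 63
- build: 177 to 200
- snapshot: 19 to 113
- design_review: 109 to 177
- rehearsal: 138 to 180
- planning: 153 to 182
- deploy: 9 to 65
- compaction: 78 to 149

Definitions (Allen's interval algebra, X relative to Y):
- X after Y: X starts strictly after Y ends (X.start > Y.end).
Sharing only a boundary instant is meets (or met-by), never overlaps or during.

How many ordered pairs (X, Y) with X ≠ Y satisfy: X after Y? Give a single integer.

15

Checking all 56 ordered pairs for relation 'after'; matching pairs in alphabetical order:
(build, compaction): build after compaction ✓
(build, deploy): build after deploy ✓
(build, interview): build after interview ✓
(build, snapshot): build after snapshot ✓
(compaction, deploy): compaction after deploy ✓
(compaction, interview): compaction after interview ✓
(design_review, deploy): design_review after deploy ✓
(design_review, interview): design_review after interview ✓
(planning, compaction): planning after compaction ✓
(planning, deploy): planning after deploy ✓
(planning, interview): planning after interview ✓
(planning, snapshot): planning after snapshot ✓
(rehearsal, deploy): rehearsal after deploy ✓
(rehearsal, interview): rehearsal after interview ✓
(rehearsal, snapshot): rehearsal after snapshot ✓
Count: 15.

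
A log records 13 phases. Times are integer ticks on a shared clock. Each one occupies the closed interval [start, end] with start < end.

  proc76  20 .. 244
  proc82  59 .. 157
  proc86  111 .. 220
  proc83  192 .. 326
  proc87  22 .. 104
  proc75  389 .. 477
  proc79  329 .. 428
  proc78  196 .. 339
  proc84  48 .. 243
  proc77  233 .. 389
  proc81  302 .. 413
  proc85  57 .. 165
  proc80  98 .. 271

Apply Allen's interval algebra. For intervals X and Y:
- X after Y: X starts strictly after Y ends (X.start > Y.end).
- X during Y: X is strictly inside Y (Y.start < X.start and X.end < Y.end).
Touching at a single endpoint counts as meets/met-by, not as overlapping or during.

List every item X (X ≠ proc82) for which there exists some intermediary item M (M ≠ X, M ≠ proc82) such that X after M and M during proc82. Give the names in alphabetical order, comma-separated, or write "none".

Target proc82 = [59, 157].
Intermediaries M with M during proc82: none.
Union: none.

none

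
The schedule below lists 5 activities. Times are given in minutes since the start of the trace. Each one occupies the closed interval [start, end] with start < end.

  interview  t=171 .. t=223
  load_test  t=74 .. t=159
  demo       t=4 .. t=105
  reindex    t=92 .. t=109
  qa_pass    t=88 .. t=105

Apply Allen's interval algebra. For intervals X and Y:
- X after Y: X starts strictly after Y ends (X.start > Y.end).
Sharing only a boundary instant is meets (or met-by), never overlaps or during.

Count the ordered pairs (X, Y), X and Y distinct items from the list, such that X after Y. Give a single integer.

4

Checking all 20 ordered pairs for relation 'after'; matching pairs in alphabetical order:
(interview, demo): interview after demo ✓
(interview, load_test): interview after load_test ✓
(interview, qa_pass): interview after qa_pass ✓
(interview, reindex): interview after reindex ✓
Count: 4.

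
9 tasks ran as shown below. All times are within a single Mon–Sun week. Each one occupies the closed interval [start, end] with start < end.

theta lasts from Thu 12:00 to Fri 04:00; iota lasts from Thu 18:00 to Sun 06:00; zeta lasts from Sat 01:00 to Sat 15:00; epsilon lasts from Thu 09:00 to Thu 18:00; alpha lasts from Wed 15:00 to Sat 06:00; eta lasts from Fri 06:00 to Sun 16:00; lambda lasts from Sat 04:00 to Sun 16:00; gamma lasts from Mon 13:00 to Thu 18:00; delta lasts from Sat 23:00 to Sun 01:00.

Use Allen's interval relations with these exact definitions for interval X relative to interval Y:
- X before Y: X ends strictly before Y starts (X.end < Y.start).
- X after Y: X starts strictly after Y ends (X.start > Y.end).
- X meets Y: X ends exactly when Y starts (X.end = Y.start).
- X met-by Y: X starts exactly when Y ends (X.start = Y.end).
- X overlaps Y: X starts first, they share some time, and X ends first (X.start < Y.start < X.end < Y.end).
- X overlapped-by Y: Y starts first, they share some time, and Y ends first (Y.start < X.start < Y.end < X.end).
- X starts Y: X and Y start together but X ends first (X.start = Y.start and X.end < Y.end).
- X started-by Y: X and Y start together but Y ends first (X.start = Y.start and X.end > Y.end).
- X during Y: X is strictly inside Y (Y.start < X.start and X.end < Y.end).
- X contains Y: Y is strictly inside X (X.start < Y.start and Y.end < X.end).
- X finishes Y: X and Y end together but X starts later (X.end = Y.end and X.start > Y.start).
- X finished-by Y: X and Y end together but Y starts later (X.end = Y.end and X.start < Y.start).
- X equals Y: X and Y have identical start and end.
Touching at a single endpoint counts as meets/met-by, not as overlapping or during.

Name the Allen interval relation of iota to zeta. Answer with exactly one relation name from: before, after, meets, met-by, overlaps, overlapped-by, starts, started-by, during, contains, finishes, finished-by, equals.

contains

iota = [Thu 18:00, Sun 06:00]; zeta = [Sat 01:00, Sat 15:00].
Compare endpoints: iota.start < zeta.start, iota.start < zeta.end, iota.end > zeta.start, iota.end > zeta.end.
That pattern is 'contains'.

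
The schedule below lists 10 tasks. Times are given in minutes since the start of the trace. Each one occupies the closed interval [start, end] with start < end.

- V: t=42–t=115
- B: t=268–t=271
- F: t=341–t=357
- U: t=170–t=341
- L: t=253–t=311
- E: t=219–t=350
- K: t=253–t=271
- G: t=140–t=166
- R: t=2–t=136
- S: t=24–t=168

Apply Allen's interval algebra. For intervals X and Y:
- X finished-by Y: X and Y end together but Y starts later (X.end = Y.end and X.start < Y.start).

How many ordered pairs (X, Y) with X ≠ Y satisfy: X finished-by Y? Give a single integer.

1

Checking all 90 ordered pairs for relation 'finished-by'; matching pairs in alphabetical order:
(K, B): K finished-by B ✓
Count: 1.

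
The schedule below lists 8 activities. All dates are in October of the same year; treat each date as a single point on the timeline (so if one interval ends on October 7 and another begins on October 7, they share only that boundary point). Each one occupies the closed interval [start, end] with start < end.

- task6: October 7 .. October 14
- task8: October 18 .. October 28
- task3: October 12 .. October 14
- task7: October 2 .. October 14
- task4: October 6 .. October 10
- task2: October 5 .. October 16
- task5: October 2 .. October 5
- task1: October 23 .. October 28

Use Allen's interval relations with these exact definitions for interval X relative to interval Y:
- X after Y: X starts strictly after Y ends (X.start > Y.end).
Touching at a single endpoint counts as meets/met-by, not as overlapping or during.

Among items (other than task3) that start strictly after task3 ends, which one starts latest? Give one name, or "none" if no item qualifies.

task1

Target task3 = [October 12, October 14].
task1 [October 23, October 28] → after → candidate.
task2 [October 5, October 16] → contains → excluded.
task4 [October 6, October 10] → before → excluded.
task5 [October 2, October 5] → before → excluded.
task6 [October 7, October 14] → finished-by → excluded.
task7 [October 2, October 14] → finished-by → excluded.
task8 [October 18, October 28] → after → candidate.
Among candidates, latest start is October 23 → task1.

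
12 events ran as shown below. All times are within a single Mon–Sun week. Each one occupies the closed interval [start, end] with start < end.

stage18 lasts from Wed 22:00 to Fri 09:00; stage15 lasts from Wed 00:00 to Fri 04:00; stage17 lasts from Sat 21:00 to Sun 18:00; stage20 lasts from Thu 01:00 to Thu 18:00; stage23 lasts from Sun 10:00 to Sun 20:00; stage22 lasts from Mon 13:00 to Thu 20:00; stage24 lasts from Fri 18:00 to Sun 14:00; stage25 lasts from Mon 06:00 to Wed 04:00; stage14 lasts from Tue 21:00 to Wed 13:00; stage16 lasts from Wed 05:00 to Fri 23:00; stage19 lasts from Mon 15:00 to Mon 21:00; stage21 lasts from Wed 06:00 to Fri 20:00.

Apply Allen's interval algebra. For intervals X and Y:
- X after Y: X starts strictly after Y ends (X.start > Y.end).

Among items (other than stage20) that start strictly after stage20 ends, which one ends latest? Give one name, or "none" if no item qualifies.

Target stage20 = [Thu 01:00, Thu 18:00].
stage14 [Tue 21:00, Wed 13:00] → before → excluded.
stage15 [Wed 00:00, Fri 04:00] → contains → excluded.
stage16 [Wed 05:00, Fri 23:00] → contains → excluded.
stage17 [Sat 21:00, Sun 18:00] → after → candidate.
stage18 [Wed 22:00, Fri 09:00] → contains → excluded.
stage19 [Mon 15:00, Mon 21:00] → before → excluded.
stage21 [Wed 06:00, Fri 20:00] → contains → excluded.
stage22 [Mon 13:00, Thu 20:00] → contains → excluded.
stage23 [Sun 10:00, Sun 20:00] → after → candidate.
stage24 [Fri 18:00, Sun 14:00] → after → candidate.
stage25 [Mon 06:00, Wed 04:00] → before → excluded.
Among candidates, latest end is Sun 20:00 → stage23.

stage23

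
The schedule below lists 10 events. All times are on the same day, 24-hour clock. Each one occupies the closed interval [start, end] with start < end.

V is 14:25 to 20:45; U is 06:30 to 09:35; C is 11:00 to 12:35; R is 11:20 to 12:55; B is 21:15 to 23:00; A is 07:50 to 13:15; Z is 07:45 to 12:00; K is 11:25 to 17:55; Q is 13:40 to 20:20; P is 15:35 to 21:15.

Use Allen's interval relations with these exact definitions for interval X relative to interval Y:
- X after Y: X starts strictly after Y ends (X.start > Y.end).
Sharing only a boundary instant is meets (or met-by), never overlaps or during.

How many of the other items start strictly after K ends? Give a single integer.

Target K = [11:25, 17:55].
A [07:50, 13:15] → overlaps → no.
B [21:15, 23:00] → after → counts.
C [11:00, 12:35] → overlaps → no.
P [15:35, 21:15] → overlapped-by → no.
Q [13:40, 20:20] → overlapped-by → no.
R [11:20, 12:55] → overlaps → no.
U [06:30, 09:35] → before → no.
V [14:25, 20:45] → overlapped-by → no.
Z [07:45, 12:00] → overlaps → no.
Total: 1.

1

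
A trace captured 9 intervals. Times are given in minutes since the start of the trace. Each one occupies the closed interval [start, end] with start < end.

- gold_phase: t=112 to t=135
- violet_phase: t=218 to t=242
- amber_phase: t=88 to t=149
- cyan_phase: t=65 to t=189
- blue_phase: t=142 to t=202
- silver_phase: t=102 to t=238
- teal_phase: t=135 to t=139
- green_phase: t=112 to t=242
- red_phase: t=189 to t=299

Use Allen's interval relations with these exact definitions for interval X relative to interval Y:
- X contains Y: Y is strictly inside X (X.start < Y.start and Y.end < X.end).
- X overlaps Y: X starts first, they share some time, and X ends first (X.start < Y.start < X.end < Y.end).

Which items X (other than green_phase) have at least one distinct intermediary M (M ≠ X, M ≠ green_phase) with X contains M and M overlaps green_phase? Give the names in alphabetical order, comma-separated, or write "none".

Target green_phase = [t=112, t=242].
Intermediaries M with M overlaps green_phase: amber_phase, cyan_phase, silver_phase.
Via amber_phase — items with X contains amber_phase: cyan_phase.
Via cyan_phase — items with X contains cyan_phase: none.
Via silver_phase — items with X contains silver_phase: none.
Union: cyan_phase.

cyan_phase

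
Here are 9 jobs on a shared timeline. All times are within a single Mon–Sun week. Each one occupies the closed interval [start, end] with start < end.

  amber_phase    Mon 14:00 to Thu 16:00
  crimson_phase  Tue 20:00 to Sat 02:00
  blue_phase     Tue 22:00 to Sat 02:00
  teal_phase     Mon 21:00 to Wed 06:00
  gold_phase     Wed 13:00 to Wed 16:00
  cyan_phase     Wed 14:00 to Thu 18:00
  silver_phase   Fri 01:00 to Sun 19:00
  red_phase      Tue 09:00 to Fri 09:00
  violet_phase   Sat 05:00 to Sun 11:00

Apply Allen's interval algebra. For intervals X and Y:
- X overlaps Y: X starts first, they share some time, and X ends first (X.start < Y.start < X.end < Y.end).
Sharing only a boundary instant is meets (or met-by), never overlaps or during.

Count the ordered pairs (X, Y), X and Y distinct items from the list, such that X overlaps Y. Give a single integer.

13

Checking all 72 ordered pairs for relation 'overlaps'; matching pairs in alphabetical order:
(amber_phase, blue_phase): amber_phase overlaps blue_phase ✓
(amber_phase, crimson_phase): amber_phase overlaps crimson_phase ✓
(amber_phase, cyan_phase): amber_phase overlaps cyan_phase ✓
(amber_phase, red_phase): amber_phase overlaps red_phase ✓
(blue_phase, silver_phase): blue_phase overlaps silver_phase ✓
(crimson_phase, silver_phase): crimson_phase overlaps silver_phase ✓
(gold_phase, cyan_phase): gold_phase overlaps cyan_phase ✓
(red_phase, blue_phase): red_phase overlaps blue_phase ✓
(red_phase, crimson_phase): red_phase overlaps crimson_phase ✓
(red_phase, silver_phase): red_phase overlaps silver_phase ✓
(teal_phase, blue_phase): teal_phase overlaps blue_phase ✓
(teal_phase, crimson_phase): teal_phase overlaps crimson_phase ✓
(teal_phase, red_phase): teal_phase overlaps red_phase ✓
Count: 13.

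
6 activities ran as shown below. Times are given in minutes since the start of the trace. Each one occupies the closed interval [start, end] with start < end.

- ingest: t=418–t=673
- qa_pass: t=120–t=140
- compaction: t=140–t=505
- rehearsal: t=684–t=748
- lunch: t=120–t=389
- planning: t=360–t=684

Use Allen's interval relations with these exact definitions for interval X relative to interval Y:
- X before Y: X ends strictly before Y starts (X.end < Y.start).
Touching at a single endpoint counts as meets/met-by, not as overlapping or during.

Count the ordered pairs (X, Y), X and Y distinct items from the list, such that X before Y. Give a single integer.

Checking all 30 ordered pairs for relation 'before'; matching pairs in alphabetical order:
(compaction, rehearsal): compaction before rehearsal ✓
(ingest, rehearsal): ingest before rehearsal ✓
(lunch, ingest): lunch before ingest ✓
(lunch, rehearsal): lunch before rehearsal ✓
(qa_pass, ingest): qa_pass before ingest ✓
(qa_pass, planning): qa_pass before planning ✓
(qa_pass, rehearsal): qa_pass before rehearsal ✓
Count: 7.

7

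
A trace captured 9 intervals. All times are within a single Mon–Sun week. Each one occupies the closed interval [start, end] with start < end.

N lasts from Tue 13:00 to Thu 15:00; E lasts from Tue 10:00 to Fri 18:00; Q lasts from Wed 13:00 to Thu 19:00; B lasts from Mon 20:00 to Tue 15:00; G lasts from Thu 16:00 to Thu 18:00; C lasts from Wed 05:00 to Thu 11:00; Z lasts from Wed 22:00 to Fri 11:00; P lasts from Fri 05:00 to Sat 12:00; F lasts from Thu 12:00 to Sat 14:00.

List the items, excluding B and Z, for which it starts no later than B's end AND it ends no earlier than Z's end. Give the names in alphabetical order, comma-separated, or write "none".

Conditions: its start is no later than B's end (X.start <= Tue 15:00) AND its end is no earlier than Z's end (X.end >= Fri 11:00).
C: start Wed 05:00 <= Tue 15:00? ✗; end Thu 11:00 >= Fri 11:00? ✗ → no.
E: start Tue 10:00 <= Tue 15:00? ✓; end Fri 18:00 >= Fri 11:00? ✓ → yes.
F: start Thu 12:00 <= Tue 15:00? ✗; end Sat 14:00 >= Fri 11:00? ✓ → no.
G: start Thu 16:00 <= Tue 15:00? ✗; end Thu 18:00 >= Fri 11:00? ✗ → no.
N: start Tue 13:00 <= Tue 15:00? ✓; end Thu 15:00 >= Fri 11:00? ✗ → no.
P: start Fri 05:00 <= Tue 15:00? ✗; end Sat 12:00 >= Fri 11:00? ✓ → no.
Q: start Wed 13:00 <= Tue 15:00? ✗; end Thu 19:00 >= Fri 11:00? ✗ → no.
Result: E.

E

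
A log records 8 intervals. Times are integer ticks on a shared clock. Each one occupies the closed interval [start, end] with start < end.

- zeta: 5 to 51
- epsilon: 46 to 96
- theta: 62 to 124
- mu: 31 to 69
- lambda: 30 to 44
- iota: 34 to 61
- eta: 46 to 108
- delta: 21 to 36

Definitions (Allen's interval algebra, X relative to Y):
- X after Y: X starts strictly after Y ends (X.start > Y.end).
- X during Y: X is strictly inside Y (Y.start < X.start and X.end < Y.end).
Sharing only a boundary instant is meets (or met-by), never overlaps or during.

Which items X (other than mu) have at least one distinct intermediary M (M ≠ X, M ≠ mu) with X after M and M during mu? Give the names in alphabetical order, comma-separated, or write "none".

Target mu = [31, 69].
Intermediaries M with M during mu: iota.
Via iota — items with X after iota: theta.
Union: theta.

theta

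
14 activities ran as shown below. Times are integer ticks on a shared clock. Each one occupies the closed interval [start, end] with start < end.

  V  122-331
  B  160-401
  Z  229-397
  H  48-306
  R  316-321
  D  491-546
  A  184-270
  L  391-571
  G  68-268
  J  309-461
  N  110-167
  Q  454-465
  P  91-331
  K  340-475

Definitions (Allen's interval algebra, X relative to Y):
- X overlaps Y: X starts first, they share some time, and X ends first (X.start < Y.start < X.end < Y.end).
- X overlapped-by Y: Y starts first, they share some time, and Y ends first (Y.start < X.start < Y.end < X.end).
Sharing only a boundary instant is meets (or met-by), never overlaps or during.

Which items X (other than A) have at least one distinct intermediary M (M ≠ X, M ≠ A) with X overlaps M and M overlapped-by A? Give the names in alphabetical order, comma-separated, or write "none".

G, H, P, V

Target A = [184, 270].
Intermediaries M with M overlapped-by A: Z.
Via Z — items with X overlaps Z: G, H, P, V.
Union: G, H, P, V.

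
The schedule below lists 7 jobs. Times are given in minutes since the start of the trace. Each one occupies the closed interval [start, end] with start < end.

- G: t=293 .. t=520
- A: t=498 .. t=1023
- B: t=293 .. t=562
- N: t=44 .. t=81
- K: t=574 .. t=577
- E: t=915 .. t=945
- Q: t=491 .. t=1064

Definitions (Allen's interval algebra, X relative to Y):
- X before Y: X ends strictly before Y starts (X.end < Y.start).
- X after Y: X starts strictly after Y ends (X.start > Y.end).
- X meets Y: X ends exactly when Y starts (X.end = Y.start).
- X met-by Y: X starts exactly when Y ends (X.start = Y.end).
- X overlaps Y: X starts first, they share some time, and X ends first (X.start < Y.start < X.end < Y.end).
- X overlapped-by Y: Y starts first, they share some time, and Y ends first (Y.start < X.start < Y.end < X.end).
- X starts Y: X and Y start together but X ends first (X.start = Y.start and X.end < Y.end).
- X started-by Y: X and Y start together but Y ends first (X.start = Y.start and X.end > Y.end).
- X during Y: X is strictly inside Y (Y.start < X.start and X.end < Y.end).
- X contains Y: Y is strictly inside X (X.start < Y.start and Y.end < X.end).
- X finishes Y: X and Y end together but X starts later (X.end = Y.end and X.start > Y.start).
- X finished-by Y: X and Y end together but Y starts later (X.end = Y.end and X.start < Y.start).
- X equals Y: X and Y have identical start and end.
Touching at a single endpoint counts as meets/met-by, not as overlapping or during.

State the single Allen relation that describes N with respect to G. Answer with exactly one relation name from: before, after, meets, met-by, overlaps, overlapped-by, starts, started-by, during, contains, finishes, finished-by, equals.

before

N = [t=44, t=81]; G = [t=293, t=520].
Compare endpoints: N.start < G.start, N.start < G.end, N.end < G.start, N.end < G.end.
That pattern is 'before'.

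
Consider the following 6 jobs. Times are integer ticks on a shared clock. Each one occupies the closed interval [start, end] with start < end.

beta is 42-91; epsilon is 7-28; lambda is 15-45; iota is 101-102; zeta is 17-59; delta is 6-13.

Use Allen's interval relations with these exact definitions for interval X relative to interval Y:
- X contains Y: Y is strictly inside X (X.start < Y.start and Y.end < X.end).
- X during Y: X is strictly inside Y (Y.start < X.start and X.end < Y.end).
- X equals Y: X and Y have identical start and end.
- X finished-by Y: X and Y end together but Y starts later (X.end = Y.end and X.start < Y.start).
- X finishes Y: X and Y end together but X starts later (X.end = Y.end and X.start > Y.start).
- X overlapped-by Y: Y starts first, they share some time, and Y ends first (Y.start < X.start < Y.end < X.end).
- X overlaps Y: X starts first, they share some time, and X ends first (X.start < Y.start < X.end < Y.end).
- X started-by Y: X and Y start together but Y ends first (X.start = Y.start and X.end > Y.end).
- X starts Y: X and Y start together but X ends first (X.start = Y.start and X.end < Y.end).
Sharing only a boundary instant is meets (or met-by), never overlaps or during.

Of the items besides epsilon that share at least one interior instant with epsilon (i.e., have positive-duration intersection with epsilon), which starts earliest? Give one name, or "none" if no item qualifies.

delta

Target epsilon = [7, 28].
beta [42, 91] → after → excluded.
delta [6, 13] → overlaps → candidate.
iota [101, 102] → after → excluded.
lambda [15, 45] → overlapped-by → candidate.
zeta [17, 59] → overlapped-by → candidate.
Among candidates, earliest start is 6 → delta.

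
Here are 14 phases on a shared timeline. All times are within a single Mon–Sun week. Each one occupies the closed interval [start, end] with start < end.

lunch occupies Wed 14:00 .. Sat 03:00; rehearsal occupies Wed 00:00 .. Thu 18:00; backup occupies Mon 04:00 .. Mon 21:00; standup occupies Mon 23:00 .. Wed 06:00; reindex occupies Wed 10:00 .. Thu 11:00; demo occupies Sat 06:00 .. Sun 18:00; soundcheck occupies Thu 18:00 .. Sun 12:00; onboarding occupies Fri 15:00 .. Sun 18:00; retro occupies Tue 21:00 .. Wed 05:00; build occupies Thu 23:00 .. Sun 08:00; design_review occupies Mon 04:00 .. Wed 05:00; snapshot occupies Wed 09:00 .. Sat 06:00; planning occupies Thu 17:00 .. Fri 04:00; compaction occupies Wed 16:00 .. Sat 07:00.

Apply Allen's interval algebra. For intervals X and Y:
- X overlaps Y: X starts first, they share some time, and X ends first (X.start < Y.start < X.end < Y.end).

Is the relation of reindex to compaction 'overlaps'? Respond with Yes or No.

reindex = [Wed 10:00, Thu 11:00], compaction = [Wed 16:00, Sat 07:00].
Actual relation of reindex to compaction: overlaps.
Asked whether 'overlaps' holds → Yes.

Yes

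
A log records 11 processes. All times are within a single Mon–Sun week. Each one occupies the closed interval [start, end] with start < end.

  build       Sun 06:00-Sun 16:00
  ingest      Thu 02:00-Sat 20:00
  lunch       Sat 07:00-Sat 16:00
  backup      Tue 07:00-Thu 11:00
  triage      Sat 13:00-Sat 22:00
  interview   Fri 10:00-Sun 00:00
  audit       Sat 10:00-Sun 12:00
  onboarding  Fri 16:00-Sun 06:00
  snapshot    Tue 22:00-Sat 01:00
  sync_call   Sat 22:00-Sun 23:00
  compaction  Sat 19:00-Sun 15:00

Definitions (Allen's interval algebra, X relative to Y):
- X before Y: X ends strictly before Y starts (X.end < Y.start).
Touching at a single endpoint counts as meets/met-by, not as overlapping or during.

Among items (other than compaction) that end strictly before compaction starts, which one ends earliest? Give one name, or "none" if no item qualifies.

Target compaction = [Sat 19:00, Sun 15:00].
audit [Sat 10:00, Sun 12:00] → overlaps → excluded.
backup [Tue 07:00, Thu 11:00] → before → candidate.
build [Sun 06:00, Sun 16:00] → overlapped-by → excluded.
ingest [Thu 02:00, Sat 20:00] → overlaps → excluded.
interview [Fri 10:00, Sun 00:00] → overlaps → excluded.
lunch [Sat 07:00, Sat 16:00] → before → candidate.
onboarding [Fri 16:00, Sun 06:00] → overlaps → excluded.
snapshot [Tue 22:00, Sat 01:00] → before → candidate.
sync_call [Sat 22:00, Sun 23:00] → overlapped-by → excluded.
triage [Sat 13:00, Sat 22:00] → overlaps → excluded.
Among candidates, earliest end is Thu 11:00 → backup.

backup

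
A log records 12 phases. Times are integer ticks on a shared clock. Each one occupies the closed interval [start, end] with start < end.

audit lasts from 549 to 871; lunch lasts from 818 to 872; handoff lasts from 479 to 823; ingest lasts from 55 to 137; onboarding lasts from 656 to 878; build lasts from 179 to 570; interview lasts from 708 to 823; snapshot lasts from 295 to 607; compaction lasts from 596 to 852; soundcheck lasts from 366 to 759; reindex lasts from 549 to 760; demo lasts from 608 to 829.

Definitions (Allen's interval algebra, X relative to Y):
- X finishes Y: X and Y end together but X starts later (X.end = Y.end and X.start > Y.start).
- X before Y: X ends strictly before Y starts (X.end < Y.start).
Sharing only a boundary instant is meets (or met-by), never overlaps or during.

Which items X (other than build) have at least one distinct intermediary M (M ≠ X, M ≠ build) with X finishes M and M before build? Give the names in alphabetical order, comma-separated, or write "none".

none

Target build = [179, 570].
Intermediaries M with M before build: ingest.
Via ingest — items with X finishes ingest: none.
Union: none.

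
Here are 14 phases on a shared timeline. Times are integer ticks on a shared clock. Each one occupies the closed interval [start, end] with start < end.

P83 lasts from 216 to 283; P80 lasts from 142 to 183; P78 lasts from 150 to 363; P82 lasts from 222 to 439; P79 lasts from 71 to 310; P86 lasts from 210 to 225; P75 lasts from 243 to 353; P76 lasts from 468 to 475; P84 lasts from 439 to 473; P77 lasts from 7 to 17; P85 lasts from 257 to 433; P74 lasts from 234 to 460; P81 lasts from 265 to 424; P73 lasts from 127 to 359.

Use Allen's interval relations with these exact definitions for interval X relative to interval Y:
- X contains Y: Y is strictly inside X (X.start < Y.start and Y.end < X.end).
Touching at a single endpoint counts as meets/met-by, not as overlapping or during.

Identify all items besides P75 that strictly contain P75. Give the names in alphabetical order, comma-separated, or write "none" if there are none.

P73, P74, P78, P82

Target P75 = [243, 353].
P73 [127, 359] → contains → yes.
P74 [234, 460] → contains → yes.
P76 [468, 475] → after → no.
P77 [7, 17] → before → no.
P78 [150, 363] → contains → yes.
P79 [71, 310] → overlaps → no.
P80 [142, 183] → before → no.
P81 [265, 424] → overlapped-by → no.
P82 [222, 439] → contains → yes.
P83 [216, 283] → overlaps → no.
P84 [439, 473] → after → no.
P85 [257, 433] → overlapped-by → no.
P86 [210, 225] → before → no.
Result: P73, P74, P78, P82.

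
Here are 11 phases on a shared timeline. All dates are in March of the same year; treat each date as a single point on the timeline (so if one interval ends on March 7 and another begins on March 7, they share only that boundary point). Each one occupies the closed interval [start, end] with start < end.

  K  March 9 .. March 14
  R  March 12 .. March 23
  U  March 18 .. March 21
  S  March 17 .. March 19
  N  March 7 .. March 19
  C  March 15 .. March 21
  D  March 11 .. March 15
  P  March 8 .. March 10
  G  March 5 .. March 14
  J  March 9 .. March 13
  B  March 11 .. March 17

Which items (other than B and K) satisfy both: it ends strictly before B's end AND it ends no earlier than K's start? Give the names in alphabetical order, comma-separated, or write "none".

Conditions: its end is strictly before B's end (X.end < March 17) AND its end is no earlier than K's start (X.end >= March 9).
C: end March 21 < March 17? ✗; end March 21 >= March 9? ✓ → no.
D: end March 15 < March 17? ✓; end March 15 >= March 9? ✓ → yes.
G: end March 14 < March 17? ✓; end March 14 >= March 9? ✓ → yes.
J: end March 13 < March 17? ✓; end March 13 >= March 9? ✓ → yes.
N: end March 19 < March 17? ✗; end March 19 >= March 9? ✓ → no.
P: end March 10 < March 17? ✓; end March 10 >= March 9? ✓ → yes.
R: end March 23 < March 17? ✗; end March 23 >= March 9? ✓ → no.
S: end March 19 < March 17? ✗; end March 19 >= March 9? ✓ → no.
U: end March 21 < March 17? ✗; end March 21 >= March 9? ✓ → no.
Result: D, G, J, P.

D, G, J, P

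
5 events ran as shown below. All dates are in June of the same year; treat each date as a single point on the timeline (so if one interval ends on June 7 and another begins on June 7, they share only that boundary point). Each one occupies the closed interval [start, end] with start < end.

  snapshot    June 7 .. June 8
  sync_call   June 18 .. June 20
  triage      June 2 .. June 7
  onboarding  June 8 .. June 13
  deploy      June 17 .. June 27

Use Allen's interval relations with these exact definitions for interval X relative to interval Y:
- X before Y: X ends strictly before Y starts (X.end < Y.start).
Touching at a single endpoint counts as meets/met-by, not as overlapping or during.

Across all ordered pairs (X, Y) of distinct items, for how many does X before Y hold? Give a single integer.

Checking all 20 ordered pairs for relation 'before'; matching pairs in alphabetical order:
(onboarding, deploy): onboarding before deploy ✓
(onboarding, sync_call): onboarding before sync_call ✓
(snapshot, deploy): snapshot before deploy ✓
(snapshot, sync_call): snapshot before sync_call ✓
(triage, deploy): triage before deploy ✓
(triage, onboarding): triage before onboarding ✓
(triage, sync_call): triage before sync_call ✓
Count: 7.

7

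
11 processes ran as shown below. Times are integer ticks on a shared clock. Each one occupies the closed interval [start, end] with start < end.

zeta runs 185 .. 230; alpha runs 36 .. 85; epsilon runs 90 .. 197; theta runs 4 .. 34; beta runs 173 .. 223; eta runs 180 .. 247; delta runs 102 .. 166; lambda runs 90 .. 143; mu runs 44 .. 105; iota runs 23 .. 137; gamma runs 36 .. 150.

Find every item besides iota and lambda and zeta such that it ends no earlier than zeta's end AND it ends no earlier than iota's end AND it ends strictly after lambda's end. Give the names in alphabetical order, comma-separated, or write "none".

Conditions: its end is no earlier than zeta's end (X.end >= 230) AND its end is no earlier than iota's end (X.end >= 137) AND its end is strictly after lambda's end (X.end > 143).
alpha: end 85 >= 230? ✗; end 85 >= 137? ✗; end 85 > 143? ✗ → no.
beta: end 223 >= 230? ✗; end 223 >= 137? ✓; end 223 > 143? ✓ → no.
delta: end 166 >= 230? ✗; end 166 >= 137? ✓; end 166 > 143? ✓ → no.
epsilon: end 197 >= 230? ✗; end 197 >= 137? ✓; end 197 > 143? ✓ → no.
eta: end 247 >= 230? ✓; end 247 >= 137? ✓; end 247 > 143? ✓ → yes.
gamma: end 150 >= 230? ✗; end 150 >= 137? ✓; end 150 > 143? ✓ → no.
mu: end 105 >= 230? ✗; end 105 >= 137? ✗; end 105 > 143? ✗ → no.
theta: end 34 >= 230? ✗; end 34 >= 137? ✗; end 34 > 143? ✗ → no.
Result: eta.

eta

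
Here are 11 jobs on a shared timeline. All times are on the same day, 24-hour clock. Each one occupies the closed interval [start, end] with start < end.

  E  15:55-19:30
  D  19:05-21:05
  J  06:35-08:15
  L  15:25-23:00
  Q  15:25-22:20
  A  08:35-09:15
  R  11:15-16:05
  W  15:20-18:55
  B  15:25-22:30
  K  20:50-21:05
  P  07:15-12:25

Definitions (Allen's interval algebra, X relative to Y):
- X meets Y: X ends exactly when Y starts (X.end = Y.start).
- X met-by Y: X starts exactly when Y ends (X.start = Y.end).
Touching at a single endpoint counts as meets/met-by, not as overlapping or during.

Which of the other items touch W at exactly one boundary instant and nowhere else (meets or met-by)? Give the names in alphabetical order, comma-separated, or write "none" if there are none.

Target W = [15:20, 18:55].
A [08:35, 09:15] → before → no.
B [15:25, 22:30] → overlapped-by → no.
D [19:05, 21:05] → after → no.
E [15:55, 19:30] → overlapped-by → no.
J [06:35, 08:15] → before → no.
K [20:50, 21:05] → after → no.
L [15:25, 23:00] → overlapped-by → no.
P [07:15, 12:25] → before → no.
Q [15:25, 22:20] → overlapped-by → no.
R [11:15, 16:05] → overlaps → no.
Result: none.

none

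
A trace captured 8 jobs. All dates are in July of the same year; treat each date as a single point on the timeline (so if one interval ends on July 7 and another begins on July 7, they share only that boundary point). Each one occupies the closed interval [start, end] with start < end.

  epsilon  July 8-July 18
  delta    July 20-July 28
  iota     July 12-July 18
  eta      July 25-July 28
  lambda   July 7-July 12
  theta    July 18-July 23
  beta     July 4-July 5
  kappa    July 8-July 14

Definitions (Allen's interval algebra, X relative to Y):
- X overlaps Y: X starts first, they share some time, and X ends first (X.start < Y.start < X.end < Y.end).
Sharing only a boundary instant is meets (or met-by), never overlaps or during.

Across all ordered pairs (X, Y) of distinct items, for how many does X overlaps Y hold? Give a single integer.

Checking all 56 ordered pairs for relation 'overlaps'; matching pairs in alphabetical order:
(kappa, iota): kappa overlaps iota ✓
(lambda, epsilon): lambda overlaps epsilon ✓
(lambda, kappa): lambda overlaps kappa ✓
(theta, delta): theta overlaps delta ✓
Count: 4.

4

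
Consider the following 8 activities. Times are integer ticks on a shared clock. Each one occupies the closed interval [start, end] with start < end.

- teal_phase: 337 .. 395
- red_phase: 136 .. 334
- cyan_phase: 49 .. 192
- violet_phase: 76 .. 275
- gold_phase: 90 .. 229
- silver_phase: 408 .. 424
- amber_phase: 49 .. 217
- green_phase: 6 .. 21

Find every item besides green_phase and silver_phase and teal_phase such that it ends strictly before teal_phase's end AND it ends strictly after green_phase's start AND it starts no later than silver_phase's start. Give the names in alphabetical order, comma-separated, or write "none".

Conditions: its end is strictly before teal_phase's end (X.end < 395) AND its end is strictly after green_phase's start (X.end > 6) AND its start is no later than silver_phase's start (X.start <= 408).
amber_phase: end 217 < 395? ✓; end 217 > 6? ✓; start 49 <= 408? ✓ → yes.
cyan_phase: end 192 < 395? ✓; end 192 > 6? ✓; start 49 <= 408? ✓ → yes.
gold_phase: end 229 < 395? ✓; end 229 > 6? ✓; start 90 <= 408? ✓ → yes.
red_phase: end 334 < 395? ✓; end 334 > 6? ✓; start 136 <= 408? ✓ → yes.
violet_phase: end 275 < 395? ✓; end 275 > 6? ✓; start 76 <= 408? ✓ → yes.
Result: amber_phase, cyan_phase, gold_phase, red_phase, violet_phase.

amber_phase, cyan_phase, gold_phase, red_phase, violet_phase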